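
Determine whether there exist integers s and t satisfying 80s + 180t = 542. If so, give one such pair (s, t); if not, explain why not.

Both 80 and 180 are divisible by gcd(80, 180) = 20, hence so is any combination 80s + 180t.
But 542 = 20·27 + 2, so 20 ∤ 542.
Hence no integers s, t satisfy the equation.

No such integers exist.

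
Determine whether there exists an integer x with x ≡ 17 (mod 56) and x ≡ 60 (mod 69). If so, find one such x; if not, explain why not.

The moduli 56 and 69 are coprime, so by the Chinese Remainder Theorem a unique solution modulo 3864 exists.
Any solution of the first congruence is x = 17 + 56t; substituting into the second, 56t ≡ 60 − 17 ≡ 43 (mod 69).
To invert 56 modulo 69: 69 = 1·56 + 13, 56 = 4·13 + 4, 13 = 3·4 + 1, 4 = 4·1 + 0, and unwinding, 1 = 13 − 3·4 = 13 − 3·(56 − 4·13) = −3·56 + 13·13 = −3·56 + 13·(69 − 1·56) = 13·69 − 16·56. Thus 56⁻¹ ≡ -16 ≡ 53 (mod 69).
Therefore t ≡ 53·43 = 2279 ≡ 2 (mod 69).
Taking t = 2 gives x = 17 + 56·2 = 129.
Verify: 129 = 2·56 + 17 and 129 = 1·69 + 60. ✓

x = 129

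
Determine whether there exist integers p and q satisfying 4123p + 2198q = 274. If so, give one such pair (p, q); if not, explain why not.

There are no such integers.

gcd(4123, 2198) = 7, so every integer of the form 4123p + 2198q is a multiple of 7.
But 274 is not a multiple of 7 (it leaves remainder 1).
So the equation is unsolvable over ℤ.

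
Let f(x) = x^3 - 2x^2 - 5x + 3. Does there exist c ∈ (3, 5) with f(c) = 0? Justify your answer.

f(3) = -3 and f(5) = 53, which have opposite signs.
Since f is a polynomial it is continuous on [3, 5].
By the Intermediate Value Theorem f must vanish at some point of (3, 5).

Yes, f has a root in the interval.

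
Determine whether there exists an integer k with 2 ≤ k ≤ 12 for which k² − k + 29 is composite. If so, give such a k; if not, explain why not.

k = 12

At k = 12: 12² − 12 + 29 = 161 = 7·23, which is composite.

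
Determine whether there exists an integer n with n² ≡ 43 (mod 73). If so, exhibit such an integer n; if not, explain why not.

73 is prime, so by Euler's criterion 43 is a square mod 73 iff 43^((73−1)/2) = 43^36 ≡ 1 (mod 73).
Squaring successively (mod 73): 43^2 = 1849 ≡ 24; 43^4 ≡ 24² = 576 ≡ 65; 43^8 ≡ 65² = 4225 ≡ 64; 43^16 ≡ 64² = 4096 ≡ 8; 43^32 ≡ 8² = 64 ≡ 64.
Since 36 = 32 + 4, 43^36 ≡ 64 · 65; multiplying out mod 73: 64·65 = 4160 ≡ 72. Thus 43^36 ≡ 72 ≡ −1 (mod 73).
By Euler's criterion 43 is a quadratic non-residue mod 73: no n satisfies n² ≡ 43 (mod 73).

No, no such integer exists.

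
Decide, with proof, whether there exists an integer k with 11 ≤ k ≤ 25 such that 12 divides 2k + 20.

k = 14 works, since 2·14 + 20 = 48 = 4·12.

k = 14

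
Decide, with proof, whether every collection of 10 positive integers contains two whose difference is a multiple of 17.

No, the set {33, 34, 35, 36, 37, 38, 39, 40, 41, 42} is a counterexample.

Consider the 10 integers 33, 34, …, 42. They lie in distinct residue classes modulo 17, since 10 ≤ 17.
Any two of them differ by at most 9 < 17 and by at least 1, so no difference is a multiple of 17.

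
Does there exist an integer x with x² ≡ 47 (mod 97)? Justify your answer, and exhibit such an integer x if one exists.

x = 85

Take x = 85. Then 85² = 7225 = 74·97 + 47, so 85² ≡ 47 (mod 97).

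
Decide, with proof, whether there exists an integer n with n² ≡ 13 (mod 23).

Take n = 6. Then 6² = 36 = 1·23 + 13, so 6² ≡ 13 (mod 23).

n = 6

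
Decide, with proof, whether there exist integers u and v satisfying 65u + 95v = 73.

There are no such integers.

Both 65 and 95 are divisible by gcd(65, 95) = 5, hence so is any combination 65u + 95v.
But 73 = 5·14 + 3, so 5 ∤ 73.
So the equation is unsolvable over ℤ.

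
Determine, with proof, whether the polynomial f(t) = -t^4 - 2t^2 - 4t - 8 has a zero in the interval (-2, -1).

f has no root in that interval.

f(-2) = -24 and f(-1) = -7, both negative, so a sign-change argument is unavailable; we show f keeps this sign on the whole interval.
Substitute t = -1 − u, where 0 < u < 1 on the interval. Expanding, f(-1 − u) = -u^4 - 4u^3 - 8u^2 - 4u - 7.
The nonzero coefficients here are all negative, so for u > 0 every term is negative (or zero), and the constant term -7 is strictly negative.
So f is strictly negative on (-2, -1); no root exists in the interval.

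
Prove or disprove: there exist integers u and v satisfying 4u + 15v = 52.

u = 13, v = 0

4 and 15 are coprime, so 4u + 15v ranges over all of ℤ.
Dividing repeatedly: 15 = 3·4 + 3, 4 = 1·3 + 1, 3 = 3·1 + 0.
Unwinding: 1 = 4 − 1·3 = 4 − (15 − 3·4) = −15 + 4·4, i.e. 4·4 + 15·(-1) = 1.
Times 52: 4·208 + 15·(-52) = 52, so (208, -52) solves it.
Subtracting 13·15 from u and adding 13·4 to v gives the tidier solution (13, 0).
Check: 4·13 + 15·0 = 52 + 0 = 52. ✓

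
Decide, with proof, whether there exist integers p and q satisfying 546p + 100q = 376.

gcd(546, 100) = 2, and 2 divides 376, so integer solutions exist.
Dividing through by 2 reduces the equation to 273p + 50q = 188.
Dividing repeatedly: 273 = 5·50 + 23, 50 = 2·23 + 4, 23 = 5·4 + 3, 4 = 1·3 + 1, 3 = 3·1 + 0.
Working back up the chain: 1 = 4 − 1·3 = 4 − (23 − 5·4) = −23 + 6·4 = −23 + 6·(50 − 2·23) = 6·50 − 13·23 = 6·50 − 13·(273 − 5·50) = −13·273 + 71·50. So 273·(-13) + 50·71 = 1.
Multiplying through by 188: p = (-13)·188 = -2444, q = 71·188 = 13348 is a solution.
The general solution is p = -2444 + 50k, q = 13348 − 273k; taking k = 49 gives the smaller pair p = 6, q = -29.
Check: 546·6 + 100·(-29) = 3276 − 2900 = 376. ✓

p = 6, q = -29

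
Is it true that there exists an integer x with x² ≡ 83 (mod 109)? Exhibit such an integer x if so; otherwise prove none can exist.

Take x = 44. Then 44² = 1936 = 17·109 + 83, so 44² ≡ 83 (mod 109).

x = 44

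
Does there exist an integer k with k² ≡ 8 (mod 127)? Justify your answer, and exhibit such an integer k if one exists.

k = 32 works: 32² = 1024, and 1024 − 8 = 1016 = 8·127.

k = 32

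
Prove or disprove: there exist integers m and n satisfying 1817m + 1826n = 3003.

Since gcd(1817, 1826) = 1, every integer is an integer combination of 1817 and 1826.
Dividing repeatedly: 1826 = 1·1817 + 9, 1817 = 201·9 + 8, 9 = 1·8 + 1, 8 = 8·1 + 0.
Unwinding: 1 = 9 − 1·8 = 9 − (1817 − 201·9) = −1817 + 202·9 = −1817 + 202·(1826 − 1·1817) = 202·1826 − 203·1817, i.e. 1817·(-203) + 1826·202 = 1.
Scaling by 3003 gives the particular solution (m, n) = (-609609, 606606).
Adding 334·1826 to m and subtracting 334·1817 from n gives the tidier solution (275, -272).
Indeed 1817·275 + 1826·(-272) = 499675 − 496672 = 3003.

m = 275, n = -272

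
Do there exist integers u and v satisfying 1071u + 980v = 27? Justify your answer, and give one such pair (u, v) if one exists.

Both 1071 and 980 are divisible by gcd(1071, 980) = 7, hence so is any combination 1071u + 980v.
But 27 is not a multiple of 7 (it leaves remainder 6).
So the equation is unsolvable over ℤ.

No such integers exist.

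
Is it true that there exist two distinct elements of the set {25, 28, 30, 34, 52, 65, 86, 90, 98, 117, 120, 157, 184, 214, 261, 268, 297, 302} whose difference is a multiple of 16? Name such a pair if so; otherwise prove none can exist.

25 mod 16 = 9 and 297 mod 16 = 9, so 297 − 25 = 272 = 17·16.

The pair (25, 297) works.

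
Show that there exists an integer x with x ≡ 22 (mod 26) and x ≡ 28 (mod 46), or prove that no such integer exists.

The moduli are not coprime: gcd(26, 46) = 2. Compatibility requires 2 ∣ (28 − 22) = 6, which holds, so solutions exist.
List candidates x ≡ 22 (mod 26): 22, 48, 74. Modulo 46 these are 22, 2, 28; 74 gives 28 as required.
Indeed 74 ≡ 22 (mod 26) and 74 ≡ 28 (mod 46).

x = 74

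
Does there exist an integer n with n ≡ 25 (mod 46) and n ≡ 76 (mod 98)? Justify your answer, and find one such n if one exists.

There is no such integer.

gcd(46, 98) = 2. If n ≡ 25 (mod 46) and n ≡ 76 (mod 98), then n ≡ 25 (mod 2) and n ≡ 76 (mod 2).
These are incompatible: 25 − 76 = -51 is not divisible by 2.
Therefore no such n exists.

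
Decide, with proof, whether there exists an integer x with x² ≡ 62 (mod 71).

No such integer exists.

71 is prime, so by Euler's criterion 62 is a square mod 71 iff 62^((71−1)/2) = 62^35 ≡ 1 (mod 71).
Squaring successively (mod 71): 62^2 = 3844 ≡ 10; 62^4 ≡ 10² = 100 ≡ 29; 62^8 ≡ 29² = 841 ≡ 60; 62^16 ≡ 60² = 3600 ≡ 50; 62^32 ≡ 50² = 2500 ≡ 15.
Since 35 = 32 + 2 + 1, 62^35 ≡ 15 · 10 · 62; multiplying out mod 71: 15·10 = 150 ≡ 8, then 8·62 = 496 ≡ 70. Thus 62^35 ≡ 70 ≡ −1 (mod 71).
The value −1 means 62 is a non-residue modulo 71, so x² ≡ 62 (mod 71) is impossible.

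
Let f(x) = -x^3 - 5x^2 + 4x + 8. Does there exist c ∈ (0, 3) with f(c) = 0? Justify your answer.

f(0) = 8 and f(3) = -52, which have opposite signs.
Since f is a polynomial it is continuous on [0, 3].
The Intermediate Value Theorem then guarantees some c ∈ (0, 3) with f(c) = 0.

Yes, f has a root in the interval.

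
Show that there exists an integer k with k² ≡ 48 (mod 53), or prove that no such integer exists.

No, no such integer exists.

53 is prime, so by Euler's criterion 48 is a square mod 53 iff 48^((53−1)/2) = 48^26 ≡ 1 (mod 53).
Repeated squaring mod 53: 48^2 = 2304 ≡ 25; 48^4 ≡ 25² = 625 ≡ 42; 48^8 ≡ 42² = 1764 ≡ 15; 48^16 ≡ 15² = 225 ≡ 13.
Since 26 = 16 + 8 + 2, 48^26 ≡ 13 · 15 · 25; multiplying out mod 53: 13·15 = 195 ≡ 36, then 36·25 = 900 ≡ 52. Thus 48^26 ≡ 52 ≡ −1 (mod 53).
By Euler's criterion 48 is a quadratic non-residue mod 53: no k satisfies k² ≡ 48 (mod 53).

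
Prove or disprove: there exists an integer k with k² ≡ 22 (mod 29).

k = 15

k = 15 works: 15² = 225, and 225 − 22 = 203 = 7·29.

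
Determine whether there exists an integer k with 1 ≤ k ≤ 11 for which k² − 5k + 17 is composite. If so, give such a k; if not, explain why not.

The values for k = 1, 2, …, 11 are 13, 11, 11, 13, 17, 23, 31, 41, 53, 67, 83, and each of these is prime.
So no value in the range makes the expression composite.

There is no such integer k in that range.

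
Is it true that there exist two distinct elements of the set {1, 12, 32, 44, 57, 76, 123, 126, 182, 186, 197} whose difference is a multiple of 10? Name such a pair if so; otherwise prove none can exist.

The pair (12, 32) works.

12 mod 10 = 2 and 32 mod 10 = 2, so 32 − 12 = 20 = 2·10.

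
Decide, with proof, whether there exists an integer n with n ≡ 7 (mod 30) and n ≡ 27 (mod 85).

n = 367

The moduli are not coprime: gcd(30, 85) = 5. Compatibility requires 5 ∣ (27 − 7) = 20, which holds, so solutions exist.
Put n = 7 + 30t, so we need 30t ≡ 20 (mod 85), equivalently (divide by 5) 6t ≡ 4 (mod 17).
Note 6·3 = 18 ≡ 1 (mod 17) (as 18 − 1 = 1·17), so 6⁻¹ ≡ 3.
Therefore t ≡ 3·4 = 12 (mod 17).
Then n = 7 + 30·12 = 367.
Check: 367 mod 30 = 7, 367 mod 85 = 27. ✓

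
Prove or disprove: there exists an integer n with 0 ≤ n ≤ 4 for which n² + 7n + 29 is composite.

No, no such integer n in that range exists.

The values for n = 0, 1, …, 4 are 29, 37, 47, 59, 73, and each of these is prime.
So no value in the range makes the expression composite.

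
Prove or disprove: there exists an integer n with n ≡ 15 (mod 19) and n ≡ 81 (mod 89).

Since 19 and 89 share no common factor, CRT says the pair of congruences has a solution (unique mod 1691).
Write n = 15 + 19t and require 15 + 19t ≡ 81 (mod 89), i.e. 19t ≡ 66 (mod 89).
To invert 19 modulo 89: 89 = 4·19 + 13, 19 = 1·13 + 6, 13 = 2·6 + 1, 6 = 6·1 + 0, and unwinding, 1 = 13 − 2·6 = 13 − 2·(19 − 1·13) = −2·19 + 3·13 = −2·19 + 3·(89 − 4·19) = 3·89 − 14·19. Thus 19⁻¹ ≡ -14 ≡ 75 (mod 89).
Therefore t ≡ 75·66 = 4950 ≡ 55 (mod 89).
With t = 55: n = 15 + 19·55 = 1060.
Verify: 1060 = 55·19 + 15 and 1060 = 11·89 + 81. ✓

n = 1060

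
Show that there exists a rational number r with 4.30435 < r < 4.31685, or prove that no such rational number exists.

Scale by 13: the interval becomes (55.95655, 56.11905), which contains the integer 56.
So r = 56/13 works: it is a ratio of integers, and dividing 13·4.30435 < 56 < 13·4.31685 through by 13 gives 4.30435 < 56/13 < 4.31685.

r = 56/13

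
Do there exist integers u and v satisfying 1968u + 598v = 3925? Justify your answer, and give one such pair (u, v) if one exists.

No, no such integers exist.

gcd(1968, 598) = 2, so every integer of the form 1968u + 598v is a multiple of 2.
However 3925 leaves remainder 1 on division by 2.
Therefore 1968u + 598v = 3925 has no solution in integers.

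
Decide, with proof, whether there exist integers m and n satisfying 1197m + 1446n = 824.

Both 1197 and 1446 are divisible by gcd(1197, 1446) = 3, hence so is any combination 1197m + 1446n.
But 824 = 3·274 + 2, so 3 ∤ 824.
Therefore 1197m + 1446n = 824 has no solution in integers.

There are no such integers.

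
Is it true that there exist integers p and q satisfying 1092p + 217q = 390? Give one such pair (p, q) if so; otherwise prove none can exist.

Both 1092 and 217 are divisible by gcd(1092, 217) = 7, hence so is any combination 1092p + 217q.
But 390 is not a multiple of 7 (it leaves remainder 5).
Hence no integers p, q satisfy the equation.

No, no such integers exist.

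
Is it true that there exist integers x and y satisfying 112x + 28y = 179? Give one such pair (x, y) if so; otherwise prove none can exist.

gcd(112, 28) = 28, so every integer of the form 112x + 28y is a multiple of 28.
However 179 leaves remainder 11 on division by 28.
Therefore 112x + 28y = 179 has no solution in integers.

There are no such integers.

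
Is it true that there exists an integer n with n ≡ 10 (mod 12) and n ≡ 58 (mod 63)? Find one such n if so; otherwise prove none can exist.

The moduli are not coprime: gcd(12, 63) = 3. Compatibility requires 3 ∣ (58 − 10) = 48, which holds, so solutions exist.
Step through n = 10, 10 + 12, 10 + 2·12, …: the values 10, 22, 34, 46, 58 reduce mod 63 to 10, 22, 34, 46, 58. The value 58 hits 58.
Indeed 58 ≡ 10 (mod 12) and 58 ≡ 58 (mod 63).

n = 58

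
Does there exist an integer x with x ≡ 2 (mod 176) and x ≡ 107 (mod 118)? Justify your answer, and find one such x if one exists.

No such integer exists.

Reduce both congruences modulo 2, which divides 176 and 118: they say x ≡ 2 (mod 2) and x ≡ 107 (mod 2).
However 2 ≡ 0 and 107 ≡ 1 (mod 2), and 0 ≠ 1.
So no integer satisfies both congruences.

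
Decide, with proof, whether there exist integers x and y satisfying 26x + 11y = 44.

Since gcd(26, 11) = 1, every integer is an integer combination of 26 and 11.
Dividing repeatedly: 26 = 2·11 + 4, 11 = 2·4 + 3, 4 = 1·3 + 1, 3 = 3·1 + 0.
Back-substituting, 1 = 4 − 1·3 = 4 − (11 − 2·4) = −11 + 3·4 = −11 + 3·(26 − 2·11) = 3·26 − 7·11; that is, 26·3 + 11·(-7) = 1.
Scaling by 44 gives the particular solution (x, y) = (132, -308).
Subtracting 12·11 from x and adding 12·26 to y gives the tidier solution (0, 4).
Indeed 26·0 + 11·4 = 0 + 44 = 44.

x = 0, y = 4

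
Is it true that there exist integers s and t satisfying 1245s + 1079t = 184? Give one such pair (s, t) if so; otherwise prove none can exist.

gcd(1245, 1079) = 83, so every integer of the form 1245s + 1079t is a multiple of 83.
But 184 = 83·2 + 18, so 83 ∤ 184.
Hence no integers s, t satisfy the equation.

No such integers exist.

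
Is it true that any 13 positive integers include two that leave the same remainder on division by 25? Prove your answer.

Take the 13 consecutive integers 14, 15, …, 26: their residues mod 25 are all distinct because 13 ≤ 25.
So no two of them leave the same remainder on division by 25; the claim fails for this set.

No; for instance {14, 15, 16, 17, 18, 19, 20, 21, 22, 23, 24, 25, 26} is a counterexample.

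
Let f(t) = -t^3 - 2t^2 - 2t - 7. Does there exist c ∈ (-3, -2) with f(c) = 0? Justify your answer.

Such a root exists.

f(-3) = 8 and f(-2) = -3, which have opposite signs.
As a polynomial, f is continuous on every closed interval.
The Intermediate Value Theorem then guarantees some c ∈ (-3, -2) with f(c) = 0.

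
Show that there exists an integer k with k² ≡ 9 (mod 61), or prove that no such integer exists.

k = 3

Take k = 3. Then 3² = 9, and since 0 ≤ 9 < 61 this is already reduced: 3² ≡ 9 (mod 61).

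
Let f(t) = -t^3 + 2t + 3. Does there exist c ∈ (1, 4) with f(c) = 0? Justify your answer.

f(1) = 4 and f(4) = -53, which have opposite signs.
f is continuous everywhere (it is a polynomial), in particular on [1, 4].
By the Intermediate Value Theorem f must vanish at some point of (1, 4).

Yes, f has a root in the interval.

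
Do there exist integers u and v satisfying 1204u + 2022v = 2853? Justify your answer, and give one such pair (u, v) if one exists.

There are no such integers.

gcd(1204, 2022) = 2, so every integer of the form 1204u + 2022v is a multiple of 2.
But 2853 = 2·1426 + 1, so 2 ∤ 2853.
Therefore 1204u + 2022v = 2853 has no solution in integers.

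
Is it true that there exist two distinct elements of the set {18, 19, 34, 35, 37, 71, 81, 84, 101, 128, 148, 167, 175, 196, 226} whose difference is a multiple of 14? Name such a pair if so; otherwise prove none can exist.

35 mod 14 = 7 and 175 mod 14 = 7, so 175 − 35 = 140 = 10·14.

35 and 175 are such a pair.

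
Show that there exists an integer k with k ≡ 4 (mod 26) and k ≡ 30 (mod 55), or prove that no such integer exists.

Since 26 and 55 share no common factor, CRT says the pair of congruences has a solution (unique mod 1430).
Any solution of the first congruence is k = 4 + 26t; substituting into the second, 26t ≡ 30 − 4 ≡ 26 (mod 55).
Since 26·36 = 936 = 17·55 + 1, the inverse of 26 mod 55 is 36.
Multiplying by 36: t ≡ 36·26 = 936 ≡ 1 (mod 55).
Taking t = 1 gives k = 4 + 26·1 = 30.
Indeed 30 ≡ 4 (mod 26) and 30 ≡ 30 (mod 55).

k = 30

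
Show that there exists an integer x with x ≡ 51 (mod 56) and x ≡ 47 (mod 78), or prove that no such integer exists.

gcd(56, 78) = 2. A simultaneous solution exists iff 51 ≡ 47 (mod 2); here 51 mod 2 = 1 = 47 mod 2, so it does.
Write x = 51 + 56t. Then 56t ≡ 47 − 51 ≡ 74 (mod 78); dividing through by 2 gives 28t ≡ 37 (mod 39).
Invert 28 mod 39 by the Euclidean algorithm: 39 = 1·28 + 11, 28 = 2·11 + 6, 11 = 1·6 + 5, 6 = 1·5 + 1, 5 = 5·1 + 0; back-substituting, 1 = 6 − 1·5 = 6 − (11 − 1·6) = −11 + 2·6 = −11 + 2·(28 − 2·11) = 2·28 − 5·11 = 2·28 − 5·(39 − 1·28) = −5·39 + 7·28. Hence 28·7 ≡ 1, so 28⁻¹ ≡ 7 (mod 39).
Therefore t ≡ 7·37 = 259 ≡ 25 (mod 39).
Then x = 51 + 56·25 = 1451.
Indeed 1451 ≡ 51 (mod 56) and 1451 ≡ 47 (mod 78).

x = 1451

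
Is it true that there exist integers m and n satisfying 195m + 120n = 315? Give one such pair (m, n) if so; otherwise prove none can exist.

m = 1, n = 1

Every value of 195m + 120n is a multiple of gcd(195, 120) = 15; since 15 ∣ 315, solutions exist.
Dividing through by 15 reduces the equation to 13m + 8n = 21.
Euclidean algorithm: 13 = 1·8 + 5, 8 = 1·5 + 3, 5 = 1·3 + 2, 3 = 1·2 + 1, 2 = 2·1 + 0.
Back-substituting, 1 = 3 − 1·2 = 3 − (5 − 1·3) = −5 + 2·3 = −5 + 2·(8 − 1·5) = 2·8 − 3·5 = 2·8 − 3·(13 − 1·8) = −3·13 + 5·8; that is, 13·(-3) + 8·5 = 1.
Scaling by 21 gives the particular solution (m, n) = (-63, 105).
The general solution is m = -63 + 8k, n = 105 − 13k; taking k = 8 gives the smaller pair m = 1, n = 1.
Indeed 195·1 + 120·1 = 195 + 120 = 315.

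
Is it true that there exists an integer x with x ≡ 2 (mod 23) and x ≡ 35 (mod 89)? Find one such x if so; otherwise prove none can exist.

x = 1014

The moduli 23 and 89 are coprime, so by the Chinese Remainder Theorem a unique solution modulo 2047 exists.
Any solution of the first congruence is x = 2 + 23t; substituting into the second, 23t ≡ 35 − 2 ≡ 33 (mod 89).
Note 23·31 = 713 ≡ 1 (mod 89) (as 713 − 1 = 8·89), so 23⁻¹ ≡ 31.
Therefore t ≡ 31·33 = 1023 ≡ 44 (mod 89).
Taking t = 44 gives x = 2 + 23·44 = 1014.
Verify: 1014 = 44·23 + 2 and 1014 = 11·89 + 35. ✓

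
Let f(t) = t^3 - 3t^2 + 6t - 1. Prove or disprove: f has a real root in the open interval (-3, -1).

No such root exists.

Evaluate at the endpoints: f(-3) = -73, f(-1) = -11 — same sign (negative).
The derivative f'(t) = 3t^2 - 6t + 6 is a quadratic with discriminant (-6)² − 4·3·6 = -36 < 0; it never vanishes, so it is always positive (sign of the leading coefficient).
Hence f is strictly increasing on ℝ, and in particular on [-3, -1]. A strictly monotone function with same-sign endpoint values stays negative on the whole interval, so f has no zero in (-3, -1).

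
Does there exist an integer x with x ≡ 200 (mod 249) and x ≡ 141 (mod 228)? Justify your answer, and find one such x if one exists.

No such integer exists.

Both moduli are multiples of 3 = gcd(249, 228), so any solution would satisfy x ≡ 200 and x ≡ 141 modulo 3 simultaneously.
But 200 mod 3 = 2 while 141 mod 3 = 0, a contradiction.
Hence the system has no solution.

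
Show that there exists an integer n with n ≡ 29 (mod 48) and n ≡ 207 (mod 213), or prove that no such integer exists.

No such integer exists.

gcd(48, 213) = 3. If n ≡ 29 (mod 48) and n ≡ 207 (mod 213), then n ≡ 29 (mod 3) and n ≡ 207 (mod 3).
But 29 mod 3 = 2 while 207 mod 3 = 0, a contradiction.
So no integer satisfies both congruences.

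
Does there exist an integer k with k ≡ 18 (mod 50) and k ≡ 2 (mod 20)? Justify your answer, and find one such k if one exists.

No, no such integer exists.

Both moduli are multiples of 10 = gcd(50, 20), so any solution would satisfy k ≡ 18 and k ≡ 2 modulo 10 simultaneously.
However 18 ≡ 8 and 2 ≡ 2 (mod 10), and 8 ≠ 2.
So no integer satisfies both congruences.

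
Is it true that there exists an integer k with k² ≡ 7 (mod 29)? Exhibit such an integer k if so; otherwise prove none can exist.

k = 23

k = 23 works: 23² = 529, and 529 − 7 = 522 = 18·29.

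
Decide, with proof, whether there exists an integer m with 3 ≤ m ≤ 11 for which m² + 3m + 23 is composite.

m = 4

At m = 4: 4² + 3·4 + 23 = 51 = 3·17, which is composite.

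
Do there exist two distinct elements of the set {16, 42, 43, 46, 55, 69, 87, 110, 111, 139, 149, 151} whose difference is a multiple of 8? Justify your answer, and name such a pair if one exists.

Yes: 43 and 139.

Both 43 and 139 leave remainder 3 on division by 8; their difference 96 = 12·8 is a multiple of 8.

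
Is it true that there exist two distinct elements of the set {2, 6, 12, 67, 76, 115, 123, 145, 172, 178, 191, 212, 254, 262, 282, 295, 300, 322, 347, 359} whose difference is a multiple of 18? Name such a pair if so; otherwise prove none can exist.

The pair (2, 254) works.

Reduce each element mod 18: 2↦2, 6↦6, 12↦12, 67↦13, 76↦4, 115↦7, 123↦15, 145↦1, 172↦10, 178↦16, 191↦11, 212↦14, 254↦2, 262↦10, 282↦12, 295↦7, 300↦12, 322↦16, 347↦5, 359↦17. The residue 2 repeats (at 2 and 254), and 254 − 2 = 252 = 14·18.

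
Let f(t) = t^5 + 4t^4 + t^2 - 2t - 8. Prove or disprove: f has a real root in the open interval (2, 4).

The endpoint values f(2) = 88 and f(4) = 2048 are both positive. Claim: f(t) > 0 for every t in (2, 4).
Shift to the endpoint 2: with t = 2 + u (0 < u < 2), one computes f(2 + u) = u^5 + 14u^4 + 72u^3 + 177u^2 + 210u + 88.
The nonzero coefficients here are all positive, so for u > 0 every term is positive (or zero), and the constant term 88 is strictly positive.
Therefore f(t) > 0 throughout (2, 4), and f has no zero there.

f has no root in that interval.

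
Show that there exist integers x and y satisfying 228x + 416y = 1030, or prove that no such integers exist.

gcd(228, 416) = 4, so every integer of the form 228x + 416y is a multiple of 4.
But 1030 = 4·257 + 2, so 4 ∤ 1030.
Hence no integers x, y satisfy the equation.

No, no such integers exist.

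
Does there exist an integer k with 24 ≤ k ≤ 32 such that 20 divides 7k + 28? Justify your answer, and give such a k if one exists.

The values of 7k + 28 for k = 24, 25, …, 32 are 196, 203, 210, 217, 224, 231, 238, 245, 252; reduced mod 20 these are 16, 3, 10, 17, 4, 11, 18, 5, 12.
None is 0, so 20 never divides 7k + 28 on this range.

No, no such integer k in that range exists.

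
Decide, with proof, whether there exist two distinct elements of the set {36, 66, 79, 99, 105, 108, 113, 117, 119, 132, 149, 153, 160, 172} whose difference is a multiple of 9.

Yes: 36 and 99.

Reduce each element mod 9: 36↦0, 66↦3, 79↦7, 99↦0, 105↦6, 108↦0, 113↦5, 117↦0, 119↦2, 132↦6, 149↦5, 153↦0, 160↦7, 172↦1. The residue 0 repeats (at 36 and 99), and 99 − 36 = 63 = 7·9.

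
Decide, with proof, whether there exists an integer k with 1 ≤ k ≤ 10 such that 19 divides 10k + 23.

The values of 10k + 23 for k = 1, 2, …, 10 are 33, 43, 53, 63, 73, 83, 93, 103, 113, 123; reduced mod 19 these are 14, 5, 15, 6, 16, 7, 17, 8, 18, 9.
None is 0, so 19 never divides 10k + 23 on this range.

There is no such integer k in that range.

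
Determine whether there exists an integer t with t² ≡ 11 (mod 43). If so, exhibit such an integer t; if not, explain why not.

t = 22 works: 22² = 484, and 484 − 11 = 473 = 11·43.

t = 22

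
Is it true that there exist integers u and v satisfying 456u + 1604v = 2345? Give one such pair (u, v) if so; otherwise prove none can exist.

No, no such integers exist.

Any value of 456u + 1604v is a multiple of gcd(456, 1604) = 4.
But 2345 is not a multiple of 4 (it leaves remainder 1).
Therefore 456u + 1604v = 2345 has no solution in integers.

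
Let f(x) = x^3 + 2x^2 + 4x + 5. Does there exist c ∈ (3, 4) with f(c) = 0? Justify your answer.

No such root exists.

Evaluate at the endpoints: f(3) = 62, f(4) = 117 — same sign (positive).
f'(x) = 3x^2 + 4x + 4 has discriminant 4² − 4·3·4 = -32 < 0, so f' has no real roots and is positive for every real x.
Hence f is strictly increasing on ℝ, and in particular on [3, 4]. A strictly monotone function with same-sign endpoint values stays positive on the whole interval, so f has no zero in (3, 4).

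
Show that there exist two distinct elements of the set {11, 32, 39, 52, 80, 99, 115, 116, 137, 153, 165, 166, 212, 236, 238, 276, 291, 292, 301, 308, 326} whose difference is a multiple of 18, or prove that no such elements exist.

The pair (11, 137) works.

Both 11 and 137 leave remainder 11 on division by 18; their difference 126 = 7·18 is a multiple of 18.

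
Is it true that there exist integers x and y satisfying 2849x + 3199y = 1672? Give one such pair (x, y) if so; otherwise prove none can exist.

No, no such integers exist.

Both 2849 and 3199 are divisible by gcd(2849, 3199) = 7, hence so is any combination 2849x + 3199y.
But 1672 = 7·238 + 6, so 7 ∤ 1672.
So the equation is unsolvable over ℤ.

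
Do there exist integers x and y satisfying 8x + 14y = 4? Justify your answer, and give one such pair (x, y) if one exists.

Since gcd(8, 14) = 2 and 4 = 2·2, Bézout's identity guarantees a solution.
Dividing through by 2 reduces the equation to 4x + 7y = 2.
Run the Euclidean algorithm on 7 and 4: 7 = 1·4 + 3, 4 = 1·3 + 1, 3 = 3·1 + 0.
Working back up the chain: 1 = 4 − 1·3 = 4 − (7 − 1·4) = −7 + 2·4. So 4·2 + 7·(-1) = 1.
Times 2: 4·4 + 7·(-2) = 2, so (4, -2) solves it.
Check: 8·4 + 14·(-2) = 32 − 28 = 4. ✓

x = 4, y = -2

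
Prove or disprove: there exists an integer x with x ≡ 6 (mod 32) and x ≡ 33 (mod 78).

Reduce both congruences modulo 2, which divides 32 and 78: they say x ≡ 6 (mod 2) and x ≡ 33 (mod 2).
These are incompatible: 6 − 33 = -27 is not divisible by 2.
So no integer satisfies both congruences.

No, no such integer exists.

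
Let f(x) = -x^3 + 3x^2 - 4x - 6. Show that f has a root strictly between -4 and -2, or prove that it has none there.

Evaluate at the endpoints: f(-4) = 122, f(-2) = 22 — same sign (positive).
f'(x) = -3x^2 + 6x - 4 has discriminant 6² − 4·(-3)·(-4) = -12 < 0, so f' has no real roots and is negative for every real x.
So f is strictly decreasing; between -4 and -2 its values lie between f(-4) = 122 and f(-2) = 22, all positive. Therefore f has no root in (-4, -2).

f has no root in that interval.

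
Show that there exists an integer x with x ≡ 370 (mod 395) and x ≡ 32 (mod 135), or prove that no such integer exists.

No, no such integer exists.

Both moduli are multiples of 5 = gcd(395, 135), so any solution would satisfy x ≡ 370 and x ≡ 32 modulo 5 simultaneously.
These are incompatible: 370 − 32 = 338 is not divisible by 5.
So no integer satisfies both congruences.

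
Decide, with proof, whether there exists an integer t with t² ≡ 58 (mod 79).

79 is prime, so by Euler's criterion 58 is a square mod 79 iff 58^((79−1)/2) = 58^39 ≡ 1 (mod 79).
Squaring successively (mod 79): 58^2 = 3364 ≡ 46; 58^4 ≡ 46² = 2116 ≡ 62; 58^8 ≡ 62² = 3844 ≡ 52; 58^16 ≡ 52² = 2704 ≡ 18; 58^32 ≡ 18² = 324 ≡ 8.
Since 39 = 32 + 4 + 2 + 1, 58^39 ≡ 8 · 62 · 46 · 58; multiplying out mod 79: 8·62 = 496 ≡ 22, then 22·46 = 1012 ≡ 64, then 64·58 = 3712 ≡ 78. Thus 58^39 ≡ 78 ≡ −1 (mod 79).
By Euler's criterion 58 is a quadratic non-residue mod 79: no t satisfies t² ≡ 58 (mod 79).

No such integer exists.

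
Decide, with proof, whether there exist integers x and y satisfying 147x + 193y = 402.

Since gcd(147, 193) = 1, every integer is an integer combination of 147 and 193.
Dividing repeatedly: 193 = 1·147 + 46, 147 = 3·46 + 9, 46 = 5·9 + 1, 9 = 9·1 + 0.
Working back up the chain: 1 = 46 − 5·9 = 46 − 5·(147 − 3·46) = −5·147 + 16·46 = −5·147 + 16·(193 − 1·147) = 16·193 − 21·147. So 147·(-21) + 193·16 = 1.
Scaling by 402 gives the particular solution (x, y) = (-8442, 6432).
Adding 44·193 to x and subtracting 44·147 from y gives the tidier solution (50, -36).
Indeed 147·50 + 193·(-36) = 7350 − 6948 = 402.

x = 50, y = -36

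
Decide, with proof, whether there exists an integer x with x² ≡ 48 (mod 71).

x = 41

x = 41 works: 41² = 1681, and 1681 − 48 = 1633 = 23·71.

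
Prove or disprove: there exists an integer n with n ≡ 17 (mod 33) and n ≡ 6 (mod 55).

The moduli are not coprime: gcd(33, 55) = 11. Compatibility requires 11 ∣ (6 − 17) = -11, which holds, so solutions exist.
The integers ≡ 17 (mod 33) are 17, 50, 83, 116, …; their remainders mod 55 are 17, 50, 28, 6, so n = 116 is the first that is ≡ 6 (mod 55).
Indeed 116 ≡ 17 (mod 33) and 116 ≡ 6 (mod 55).

n = 116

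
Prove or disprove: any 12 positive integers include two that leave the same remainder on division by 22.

Consider the 12 integers 94, 95, …, 105. They lie in distinct residue classes modulo 22, since 12 ≤ 22.
So no two of them leave the same remainder on division by 22; the claim fails for this set.

No, the set {94, 95, 96, 97, 98, 99, 100, 101, 102, 103, 104, 105} is a counterexample.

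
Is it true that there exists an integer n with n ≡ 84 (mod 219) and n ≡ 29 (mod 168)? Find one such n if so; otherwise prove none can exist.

There is no such integer.

Reduce both congruences modulo 3, which divides 219 and 168: they say n ≡ 84 (mod 3) and n ≡ 29 (mod 3).
But 84 mod 3 = 0 while 29 mod 3 = 2, a contradiction.
Therefore no such n exists.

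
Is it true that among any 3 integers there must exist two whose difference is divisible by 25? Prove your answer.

Try 3 consecutive integers, 88, 89, 90. Their remainders mod 25 are 13, 14, 15 — pairwise different, as any 3 ≤ 25 consecutive integers have distinct residues.
No two share a residue, so no pair has difference divisible by 25; the claim fails for this set.

No, the set {88, 89, 90} is a counterexample.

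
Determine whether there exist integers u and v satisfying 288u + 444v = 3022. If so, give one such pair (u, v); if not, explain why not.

Both 288 and 444 are divisible by gcd(288, 444) = 12, hence so is any combination 288u + 444v.
But 3022 is not a multiple of 12 (it leaves remainder 10).
Therefore 288u + 444v = 3022 has no solution in integers.

No, no such integers exist.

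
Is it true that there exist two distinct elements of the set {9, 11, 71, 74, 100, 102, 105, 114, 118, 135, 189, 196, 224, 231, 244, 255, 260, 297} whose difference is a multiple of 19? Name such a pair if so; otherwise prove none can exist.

No, no such pair exists.

Reduce each element modulo 19: 9↦9, 11↦11, 71↦14, 74↦17, 100↦5, 102↦7, 105↦10, 114↦0, 118↦4, 135↦2, 189↦18, 196↦6, 224↦15, 231↦3, 244↦16, 255↦8, 260↦13, 297↦12.
All 18 residues are distinct, so no two elements differ by a multiple of 19.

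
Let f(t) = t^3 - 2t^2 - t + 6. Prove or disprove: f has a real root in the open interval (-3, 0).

Yes, f has a root in the interval.

f(-3) = -36 and f(0) = 6, which have opposite signs.
Since f is a polynomial it is continuous on [-3, 0].
By the Intermediate Value Theorem f must vanish at some point of (-3, 0).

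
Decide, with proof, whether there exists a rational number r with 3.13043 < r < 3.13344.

r = 47/15

Multiplying by 15: 15·3.13043 = 46.95645 and 15·3.13344 = 47.00160, so the integer 47 lies strictly between them.
Dividing back, 3.13043 < 47/15 < 3.13344, and 47/15 is rational.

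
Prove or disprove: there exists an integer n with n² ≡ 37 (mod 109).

Apply Euler's criterion with the prime 109: 37 is a quadratic residue iff 37^54 ≡ 1 (mod 109), and a non-residue iff it is ≡ −1.
Squaring successively (mod 109): 37^2 = 1369 ≡ 61; 37^4 ≡ 61² = 3721 ≡ 15; 37^8 ≡ 15² = 225 ≡ 7; 37^16 ≡ 7² = 49 ≡ 49; 37^32 ≡ 49² = 2401 ≡ 3.
Since 54 = 32 + 16 + 4 + 2, 37^54 ≡ 3 · 49 · 15 · 61; multiplying out mod 109: 3·49 = 147 ≡ 38, then 38·15 = 570 ≡ 25, then 25·61 = 1525 ≡ 108. Thus 37^54 ≡ 108 ≡ −1 (mod 109).
The value −1 means 37 is a non-residue modulo 109, so n² ≡ 37 (mod 109) is impossible.

No such integer exists.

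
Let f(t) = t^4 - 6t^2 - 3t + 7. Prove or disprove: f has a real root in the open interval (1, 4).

Such a root exists.

f(1) = -1 and f(4) = 155, which have opposite signs.
f is continuous everywhere (it is a polynomial), in particular on [1, 4].
By the Intermediate Value Theorem f must vanish at some point of (1, 4).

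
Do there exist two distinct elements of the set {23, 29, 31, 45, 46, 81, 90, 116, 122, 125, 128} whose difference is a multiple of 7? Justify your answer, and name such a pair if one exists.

The pair (23, 128) works.

Both 23 and 128 leave remainder 2 on division by 7; their difference 105 = 15·7 is a multiple of 7.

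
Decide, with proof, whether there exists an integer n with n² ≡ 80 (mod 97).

No, no such integer exists.

Apply Euler's criterion with the prime 97: 80 is a quadratic residue iff 80^48 ≡ 1 (mod 97), and a non-residue iff it is ≡ −1.
Squaring successively (mod 97): 80^2 = 6400 ≡ 95; 80^4 ≡ 95² = 9025 ≡ 4; 80^8 ≡ 4² = 16 ≡ 16; 80^16 ≡ 16² = 256 ≡ 62; 80^32 ≡ 62² = 3844 ≡ 61.
Since 48 = 32 + 16, 80^48 ≡ 61 · 62; multiplying out mod 97: 61·62 = 3782 ≡ 96. Thus 80^48 ≡ 96 ≡ −1 (mod 97).
The value −1 means 80 is a non-residue modulo 97, so n² ≡ 80 (mod 97) is impossible.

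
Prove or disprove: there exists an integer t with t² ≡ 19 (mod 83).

No, no such integer exists.

83 is prime, so by Euler's criterion 19 is a square mod 83 iff 19^((83−1)/2) = 19^41 ≡ 1 (mod 83).
Squaring successively (mod 83): 19^2 = 361 ≡ 29; 19^4 ≡ 29² = 841 ≡ 11; 19^8 ≡ 11² = 121 ≡ 38; 19^16 ≡ 38² = 1444 ≡ 33; 19^32 ≡ 33² = 1089 ≡ 10.
Since 41 = 32 + 8 + 1, 19^41 ≡ 10 · 38 · 19; multiplying out mod 83: 10·38 = 380 ≡ 48, then 48·19 = 912 ≡ 82. Thus 19^41 ≡ 82 ≡ −1 (mod 83).
By Euler's criterion 19 is a quadratic non-residue mod 83: no t satisfies t² ≡ 19 (mod 83).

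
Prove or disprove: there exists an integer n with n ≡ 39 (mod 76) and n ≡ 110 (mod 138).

No, no such integer exists.

gcd(76, 138) = 2. If n ≡ 39 (mod 76) and n ≡ 110 (mod 138), then n ≡ 39 (mod 2) and n ≡ 110 (mod 2).
However 39 ≡ 1 and 110 ≡ 0 (mod 2), and 1 ≠ 0.
Therefore no such n exists.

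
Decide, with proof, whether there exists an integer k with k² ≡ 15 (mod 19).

Since (19 − k)² ≡ k² (mod 19), it suffices to square k = 0, 1, …, 9: the residues are 0, 1, 4, 9, 16, 6, 17, 11, 7, 5.
So the quadratic residues mod 19 are {0, 1, 4, 5, 6, 7, 9, 11, 16, 17}, and 15 is not among them.
Therefore k² ≡ 15 (mod 19) has no solution.

No, no such integer exists.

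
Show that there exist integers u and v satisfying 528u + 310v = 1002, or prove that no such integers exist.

u = 134, v = -225

Every value of 528u + 310v is a multiple of gcd(528, 310) = 2; since 2 ∣ 1002, solutions exist.
Dividing through by 2 reduces the equation to 264u + 155v = 501.
Run the Euclidean algorithm on 264 and 155: 264 = 1·155 + 109, 155 = 1·109 + 46, 109 = 2·46 + 17, 46 = 2·17 + 12, 17 = 1·12 + 5, 12 = 2·5 + 2, 5 = 2·2 + 1, 2 = 2·1 + 0.
Working back up the chain: 1 = 5 − 2·2 = 5 − 2·(12 − 2·5) = −2·12 + 5·5 = −2·12 + 5·(17 − 1·12) = 5·17 − 7·12 = 5·17 − 7·(46 − 2·17) = −7·46 + 19·17 = −7·46 + 19·(109 − 2·46) = 19·109 − 45·46 = 19·109 − 45·(155 − 1·109) = −45·155 + 64·109 = −45·155 + 64·(264 − 1·155) = 64·264 − 109·155. So 264·64 + 155·(-109) = 1.
Multiplying through by 501: u = 64·501 = 32064, v = (-109)·501 = -54609 is a solution.
Subtracting 206·155 from u and adding 206·264 to v gives the tidier solution (134, -225).
Check: 528·134 + 310·(-225) = 70752 − 69750 = 1002. ✓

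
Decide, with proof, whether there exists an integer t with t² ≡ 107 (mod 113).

There is no such integer.

Apply Euler's criterion with the prime 113: 107 is a quadratic residue iff 107^56 ≡ 1 (mod 113), and a non-residue iff it is ≡ −1.
Repeated squaring mod 113: 107^2 = 11449 ≡ 36; 107^4 ≡ 36² = 1296 ≡ 53; 107^8 ≡ 53² = 2809 ≡ 97; 107^16 ≡ 97² = 9409 ≡ 30; 107^32 ≡ 30² = 900 ≡ 109.
Since 56 = 32 + 16 + 8, 107^56 ≡ 109 · 30 · 97; multiplying out mod 113: 109·30 = 3270 ≡ 106, then 106·97 = 10282 ≡ 112. Thus 107^56 ≡ 112 ≡ −1 (mod 113).
By Euler's criterion 107 is a quadratic non-residue mod 113: no t satisfies t² ≡ 107 (mod 113).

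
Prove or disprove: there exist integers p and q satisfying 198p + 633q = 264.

Every value of 198p + 633q is a multiple of gcd(198, 633) = 3; since 3 ∣ 264, solutions exist.
Dividing through by 3 reduces the equation to 66p + 211q = 88.
Euclidean algorithm: 211 = 3·66 + 13, 66 = 5·13 + 1, 13 = 13·1 + 0.
Back-substituting, 1 = 66 − 5·13 = 66 − 5·(211 − 3·66) = −5·211 + 16·66; that is, 66·16 + 211·(-5) = 1.
Scaling by 88 gives the particular solution (p, q) = (1408, -440).
Subtracting 6·211 from p and adding 6·66 to q gives the tidier solution (142, -44).
Indeed 198·142 + 633·(-44) = 28116 − 27852 = 264.

p = 142, q = -44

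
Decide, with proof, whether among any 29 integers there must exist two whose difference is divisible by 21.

Yes.

Partition the integers by their residue mod 21; there are 21 classes.
With 29 integers and only 21 classes, the pigeonhole principle forces two of them, say a and b, into the same class.
Their difference a − b is then a multiple of 21.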